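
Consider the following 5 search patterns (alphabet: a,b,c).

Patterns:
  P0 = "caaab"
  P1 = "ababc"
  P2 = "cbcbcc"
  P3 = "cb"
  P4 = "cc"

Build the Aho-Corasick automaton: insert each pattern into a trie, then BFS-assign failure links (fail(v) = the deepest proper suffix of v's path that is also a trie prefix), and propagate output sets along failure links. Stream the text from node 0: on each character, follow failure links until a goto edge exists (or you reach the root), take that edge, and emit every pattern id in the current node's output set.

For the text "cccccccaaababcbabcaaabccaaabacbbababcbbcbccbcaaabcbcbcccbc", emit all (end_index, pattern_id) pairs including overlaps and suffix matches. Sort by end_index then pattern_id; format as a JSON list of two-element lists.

Construct AC machine:
Trie (insert patterns):
  n0 'ε': a→6 c→1
  n1 'c': a→2 b→11 c→16
  n2 'ca': a→3
  n3 'caa': a→4
  n4 'caaa': b→5
  n5 'caaab': ·  [P0 ends]
  n6 'a': b→7
  n7 'ab': a→8
  n8 'aba': b→9
  n9 'abab': c→10
  n10 'ababc': ·  [P1 ends]
  n11 'cb': c→12  [P3 ends]
  n12 'cbc': b→13
  n13 'cbcb': c→14
  n14 'cbcbc': c→15
  n15 'cbcbcc': ·  [P2 ends]
  n16 'cc': ·  [P4 ends]

BFS fail/out derivation:
  n1('c'): parent n0 fail=0; on 'c' 0 → fail=0;  out ∅∪∅=∅
  n6('a'): parent n0 fail=0; on 'a' 0 → fail=0;  out ∅∪∅=∅
  n2('ca'): parent n1 fail=0; on 'a' 0 → fail=6;  out ∅∪∅=∅
  n7('ab'): parent n6 fail=0; on 'b' 0 → fail=0;  out ∅∪∅=∅
  n11('cb'): parent n1 fail=0; on 'b' 0 → fail=0;  out {3}∪∅={3}
  n16('cc'): parent n1 fail=0; on 'c' 0 → fail=1;  out {4}∪∅={4}
  n3('caa'): parent n2 fail=6; on 'a' 6→0 → fail=6;  out ∅∪∅=∅
  n8('aba'): parent n7 fail=0; on 'a' 0 → fail=6;  out ∅∪∅=∅
  n12('cbc'): parent n11 fail=0; on 'c' 0 → fail=1;  out ∅∪∅=∅
  n4('caaa'): parent n3 fail=6; on 'a' 6→0 → fail=6;  out ∅∪∅=∅
  n9('abab'): parent n8 fail=6; on 'b' 6 → fail=7;  out ∅∪∅=∅
  n13('cbcb'): parent n12 fail=1; on 'b' 1 → fail=11;  out ∅∪{3}={3}
  n5('caaab'): parent n4 fail=6; on 'b' 6 → fail=7;  out {0}∪∅={0}
  n10('ababc'): parent n9 fail=7; on 'c' 7→0 → fail=1;  out {1}∪∅={1}
  n14('cbcbc'): parent n13 fail=11; on 'c' 11 → fail=12;  out ∅∪∅=∅
  n15('cbcbcc'): parent n14 fail=12; on 'c' 12→1 → fail=16;  out {2}∪{4}={2,4}

Run:
pos 0 'c': at 1
pos 1 'c': at 16  → match P4@[0:1]
pos 2 'c': at 16 (fail-walked)  → match P4@[1:2]
pos 3 'c': at 16 (fail-walked)  → match P4@[2:3]
pos 4 'c': at 16 (fail-walked)  → match P4@[3:4]
pos 5 'c': at 16 (fail-walked)  → match P4@[4:5]
pos 6 'c': at 16 (fail-walked)  → match P4@[5:6]
pos 7 'a': at 2 (fail-walked)
pos 8 'a': at 3
pos 9 'a': at 4
pos 10 'b': at 5  → match P0@[6:10]
pos 11 'a': at 8 (fail-walked)
pos 12 'b': at 9
pos 13 'c': at 10  → match P1@[9:13]
pos 14 'b': at 11 (fail-walked)  → match P3@[13:14]
pos 15 'a': at 6 (fail-walked)
pos 16 'b': at 7
pos 17 'c': at 1 (fail-walked)
pos 18 'a': at 2
pos 19 'a': at 3
pos 20 'a': at 4
pos 21 'b': at 5  → match P0@[17:21]
pos 22 'c': at 1 (fail-walked)
pos 23 'c': at 16  → match P4@[22:23]
pos 24 'a': at 2 (fail-walked)
pos 25 'a': at 3
pos 26 'a': at 4
pos 27 'b': at 5  → match P0@[23:27]
pos 28 'a': at 8 (fail-walked)
pos 29 'c': at 1 (fail-walked)
pos 30 'b': at 11  → match P3@[29:30]
pos 31 'b': at 0 (fail-walked)
pos 32 'a': at 6
pos 33 'b': at 7
pos 34 'a': at 8
pos 35 'b': at 9
pos 36 'c': at 10  → match P1@[32:36]
pos 37 'b': at 11 (fail-walked)  → match P3@[36:37]
pos 38 'b': at 0 (fail-walked)
pos 39 'c': at 1
pos 40 'b': at 11  → match P3@[39:40]
pos 41 'c': at 12
pos 42 'c': at 16 (fail-walked)  → match P4@[41:42]
pos 43 'b': at 11 (fail-walked)  → match P3@[42:43]
pos 44 'c': at 12
pos 45 'a': at 2 (fail-walked)
pos 46 'a': at 3
pos 47 'a': at 4
pos 48 'b': at 5  → match P0@[44:48]
pos 49 'c': at 1 (fail-walked)
pos 50 'b': at 11  → match P3@[49:50]
pos 51 'c': at 12
pos 52 'b': at 13  → match P3@[51:52]
pos 53 'c': at 14
pos 54 'c': at 15  → match P2@[49:54],P4@[53:54]
pos 55 'c': at 16 (fail-walked)  → match P4@[54:55]
pos 56 'b': at 11 (fail-walked)  → match P3@[55:56]
pos 57 'c': at 12

Matches: [[1,4],[2,4],[3,4],[4,4],[5,4],[6,4],[10,0],[13,1],[14,3],[21,0],[23,4],[27,0],[30,3],[36,1],[37,3],[40,3],[42,4],[43,3],[48,0],[50,3],[52,3],[54,2],[54,4],[55,4],[56,3]]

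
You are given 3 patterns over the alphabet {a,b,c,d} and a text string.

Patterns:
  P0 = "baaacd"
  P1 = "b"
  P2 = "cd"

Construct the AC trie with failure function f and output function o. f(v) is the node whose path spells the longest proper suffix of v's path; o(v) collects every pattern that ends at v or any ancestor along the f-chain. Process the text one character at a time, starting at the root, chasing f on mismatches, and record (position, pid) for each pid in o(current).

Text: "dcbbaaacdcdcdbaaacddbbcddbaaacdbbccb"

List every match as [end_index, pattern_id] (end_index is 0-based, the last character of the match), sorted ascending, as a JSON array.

Build:
Trie (insert patterns):
  0='ε' goto b→1 c→7
  1='b' goto a→2  ←P1
  2='ba' goto a→3
  3='baa' goto a→4
  4='baaa' goto c→5
  5='baaac' goto d→6
  6='baaacd' goto ·  ←P0
  7='c' goto d→8
  8='cd' goto ·  ←P2

BFS fail/out derivation:
  n1('b'): parent n0 fail=0; on 'b' 0 → fail=0;  out {1}∪∅={1}
  n7('c'): parent n0 fail=0; on 'c' 0 → fail=0;  out ∅∪∅=∅
  n2('ba'): parent n1 fail=0; on 'a' 0 → fail=0;  out ∅∪∅=∅
  n8('cd'): parent n7 fail=0; on 'd' 0 → fail=0;  out {2}∪∅={2}
  n3('baa'): parent n2 fail=0; on 'a' 0 → fail=0;  out ∅∪∅=∅
  n4('baaa'): parent n3 fail=0; on 'a' 0 → fail=0;  out ∅∪∅=∅
  n5('baaac'): parent n4 fail=0; on 'c' 0 → fail=7;  out ∅∪∅=∅
  n6('baaacd'): parent n5 fail=7; on 'd' 7 → fail=8;  out {0}∪{2}={0,2}

Scan:
pos 0 'd': at 0
pos 1 'c': at 7
pos 2 'b': at 1 (via fail)  → match P1@[2:2]
pos 3 'b': at 1 (via fail)  → match P1@[3:3]
pos 4 'a': at 2
pos 5 'a': at 3
pos 6 'a': at 4
pos 7 'c': at 5
pos 8 'd': at 6  → match P0@[3:8],P2@[7:8]
pos 9 'c': at 7 (via fail)
pos 10 'd': at 8  → match P2@[9:10]
pos 11 'c': at 7 (via fail)
pos 12 'd': at 8  → match P2@[11:12]
pos 13 'b': at 1 (via fail)  → match P1@[13:13]
pos 14 'a': at 2
pos 15 'a': at 3
pos 16 'a': at 4
pos 17 'c': at 5
pos 18 'd': at 6  → match P0@[13:18],P2@[17:18]
pos 19 'd': at 0 (via fail)
pos 20 'b': at 1  → match P1@[20:20]
pos 21 'b': at 1 (via fail)  → match P1@[21:21]
pos 22 'c': at 7 (via fail)
pos 23 'd': at 8  → match P2@[22:23]
pos 24 'd': at 0 (via fail)
pos 25 'b': at 1  → match P1@[25:25]
pos 26 'a': at 2
pos 27 'a': at 3
pos 28 'a': at 4
pos 29 'c': at 5
pos 30 'd': at 6  → match P0@[25:30],P2@[29:30]
pos 31 'b': at 1 (via fail)  → match P1@[31:31]
pos 32 'b': at 1 (via fail)  → match P1@[32:32]
pos 33 'c': at 7 (via fail)
pos 34 'c': at 7 (via fail)
pos 35 'b': at 1 (via fail)  → match P1@[35:35]

Result: [[2,1],[3,1],[8,0],[8,2],[10,2],[12,2],[13,1],[18,0],[18,2],[20,1],[21,1],[23,2],[25,1],[30,0],[30,2],[31,1],[32,1],[35,1]]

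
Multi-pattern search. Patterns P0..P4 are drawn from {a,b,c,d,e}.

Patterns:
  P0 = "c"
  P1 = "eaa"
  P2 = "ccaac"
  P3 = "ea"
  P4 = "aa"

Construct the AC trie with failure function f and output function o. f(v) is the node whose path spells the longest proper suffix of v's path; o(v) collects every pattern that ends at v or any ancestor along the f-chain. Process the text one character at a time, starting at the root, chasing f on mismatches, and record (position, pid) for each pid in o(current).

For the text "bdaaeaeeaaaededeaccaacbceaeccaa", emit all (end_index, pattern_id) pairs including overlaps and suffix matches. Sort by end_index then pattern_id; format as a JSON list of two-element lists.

Construct AC machine:
Trie (insert patterns):
  0='ε' goto a→9 c→1 e→2
  1='c' goto c→5  ←P0
  2='e' goto a→3
  3='ea' goto a→4  ←P3
  4='eaa' goto ·  ←P1
  5='cc' goto a→6
  6='cca' goto a→7
  7='ccaa' goto c→8
  8='ccaac' goto ·  ←P2
  9='a' goto a→10
  10='aa' goto ·  ←P4

Failure links (BFS by depth):
  n1('c'): parent n0 fail=0; on 'c' 0 → fail=0;  out {0}∪∅={0}
  n2('e'): parent n0 fail=0; on 'e' 0 → fail=0;  out ∅∪∅=∅
  n9('a'): parent n0 fail=0; on 'a' 0 → fail=0;  out ∅∪∅=∅
  n3('ea'): parent n2 fail=0; on 'a' 0 → fail=9;  out {3}∪∅={3}
  n5('cc'): parent n1 fail=0; on 'c' 0 → fail=1;  out ∅∪{0}={0}
  n10('aa'): parent n9 fail=0; on 'a' 0 → fail=9;  out {4}∪∅={4}
  n4('eaa'): parent n3 fail=9; on 'a' 9 → fail=10;  out {1}∪{4}={1,4}
  n6('cca'): parent n5 fail=1; on 'a' 1→0 → fail=9;  out ∅∪∅=∅
  n7('ccaa'): parent n6 fail=9; on 'a' 9 → fail=10;  out ∅∪{4}={4}
  n8('ccaac'): parent n7 fail=10; on 'c' 10→9→0 → fail=1;  out {2}∪{0}={0,2}

Text stream:
i=0 'b': node 0→0
i=1 'd': node 0→0
i=2 'a': node 0→9
i=3 'a': node 9→10  ** P4@[2:3]
i=4 'e': node 10→2 (via fail)
i=5 'a': node 2→3  ** P3@[4:5]
i=6 'e': node 3→2 (via fail)
i=7 'e': node 2→2 (via fail)
i=8 'a': node 2→3  ** P3@[7:8]
i=9 'a': node 3→4  ** P1@[7:9],P4@[8:9]
i=10 'a': node 4→10 (via fail)  ** P4@[9:10]
i=11 'e': node 10→2 (via fail)
i=12 'd': node 2→0 (via fail)
i=13 'e': node 0→2
i=14 'd': node 2→0 (via fail)
i=15 'e': node 0→2
i=16 'a': node 2→3  ** P3@[15:16]
i=17 'c': node 3→1 (via fail)  ** P0@[17:17]
i=18 'c': node 1→5  ** P0@[18:18]
i=19 'a': node 5→6
i=20 'a': node 6→7  ** P4@[19:20]
i=21 'c': node 7→8  ** P0@[21:21],P2@[17:21]
i=22 'b': node 8→0 (via fail)
i=23 'c': node 0→1  ** P0@[23:23]
i=24 'e': node 1→2 (via fail)
i=25 'a': node 2→3  ** P3@[24:25]
i=26 'e': node 3→2 (via fail)
i=27 'c': node 2→1 (via fail)  ** P0@[27:27]
i=28 'c': node 1→5  ** P0@[28:28]
i=29 'a': node 5→6
i=30 'a': node 6→7  ** P4@[29:30]

All matches (sorted): [[3,4],[5,3],[8,3],[9,1],[9,4],[10,4],[16,3],[17,0],[18,0],[20,4],[21,0],[21,2],[23,0],[25,3],[27,0],[28,0],[30,4]]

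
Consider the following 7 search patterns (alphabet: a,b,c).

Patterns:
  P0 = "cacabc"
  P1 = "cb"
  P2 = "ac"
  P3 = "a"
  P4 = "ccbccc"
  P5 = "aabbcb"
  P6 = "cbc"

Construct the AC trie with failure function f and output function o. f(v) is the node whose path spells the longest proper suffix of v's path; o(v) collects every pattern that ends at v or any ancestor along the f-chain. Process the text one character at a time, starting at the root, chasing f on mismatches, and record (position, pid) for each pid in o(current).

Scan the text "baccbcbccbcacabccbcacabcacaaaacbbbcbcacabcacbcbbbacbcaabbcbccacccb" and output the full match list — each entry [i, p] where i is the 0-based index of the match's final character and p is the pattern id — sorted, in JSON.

Build:
Trie nodes:
  n0 'ε': a→8 c→1
  n1 'c': a→2 b→7 c→10
  n2 'ca': c→3
  n3 'cac': a→4
  n4 'caca': b→5
  n5 'cacab': c→6
  n6 'cacabc': ·  [P0 ends]
  n7 'cb': c→20  [P1 ends]
  n8 'a': a→15 c→9  [P3 ends]
  n9 'ac': ·  [P2 ends]
  n10 'cc': b→11
  n11 'ccb': c→12
  n12 'ccbc': c→13
  n13 'ccbcc': c→14
  n14 'ccbccc': ·  [P4 ends]
  n15 'aa': b→16
  n16 'aab': b→17
  n17 'aabb': c→18
  n18 'aabbc': b→19
  n19 'aabbcb': ·  [P5 ends]
  n20 'cbc': ·  [P6 ends]

BFS fail/out derivation:
  n1('c'): parent n0 fail=0; on 'c' 0 → fail=0;  out ∅∪∅=∅
  n8('a'): parent n0 fail=0; on 'a' 0 → fail=0;  out {3}∪∅={3}
  n2('ca'): parent n1 fail=0; on 'a' 0 → fail=8;  out ∅∪{3}={3}
  n7('cb'): parent n1 fail=0; on 'b' 0 → fail=0;  out {1}∪∅={1}
  n9('ac'): parent n8 fail=0; on 'c' 0 → fail=1;  out {2}∪∅={2}
  n10('cc'): parent n1 fail=0; on 'c' 0 → fail=1;  out ∅∪∅=∅
  n15('aa'): parent n8 fail=0; on 'a' 0 → fail=8;  out ∅∪{3}={3}
  n3('cac'): parent n2 fail=8; on 'c' 8 → fail=9;  out ∅∪{2}={2}
  n11('ccb'): parent n10 fail=1; on 'b' 1 → fail=7;  out ∅∪{1}={1}
  n16('aab'): parent n15 fail=8; on 'b' 8→0 → fail=0;  out ∅∪∅=∅
  n20('cbc'): parent n7 fail=0; on 'c' 0 → fail=1;  out {6}∪∅={6}
  n4('caca'): parent n3 fail=9; on 'a' 9→1 → fail=2;  out ∅∪{3}={3}
  n12('ccbc'): parent n11 fail=7; on 'c' 7 → fail=20;  out ∅∪{6}={6}
  n17('aabb'): parent n16 fail=0; on 'b' 0 → fail=0;  out ∅∪∅=∅
  n5('cacab'): parent n4 fail=2; on 'b' 2→8→0 → fail=0;  out ∅∪∅=∅
  n13('ccbcc'): parent n12 fail=20; on 'c' 20→1 → fail=10;  out ∅∪∅=∅
  n18('aabbc'): parent n17 fail=0; on 'c' 0 → fail=1;  out ∅∪∅=∅
  n6('cacabc'): parent n5 fail=0; on 'c' 0 → fail=1;  out {0}∪∅={0}
  n14('ccbccc'): parent n13 fail=10; on 'c' 10→1 → fail=10;  out {4}∪∅={4}
  n19('aabbcb'): parent n18 fail=1; on 'b' 1 → fail=7;  out {5}∪{1}={1,5}

Text stream:
i=0 'b': node 0→0
i=1 'a': node 0→8  emit P3@[1:1]
i=2 'c': node 8→9  emit P2@[1:2]
i=3 'c': node 9→10 (fail-walked)
i=4 'b': node 10→11  emit P1@[3:4]
i=5 'c': node 11→12  emit P6@[3:5]
i=6 'b': node 12→7 (fail-walked)  emit P1@[5:6]
i=7 'c': node 7→20  emit P6@[5:7]
i=8 'c': node 20→10 (fail-walked)
i=9 'b': node 10→11  emit P1@[8:9]
i=10 'c': node 11→12  emit P6@[8:10]
i=11 'a': node 12→2 (fail-walked)  emit P3@[11:11]
i=12 'c': node 2→3  emit P2@[11:12]
i=13 'a': node 3→4  emit P3@[13:13]
i=14 'b': node 4→5
i=15 'c': node 5→6  emit P0@[10:15]
i=16 'c': node 6→10 (fail-walked)
i=17 'b': node 10→11  emit P1@[16:17]
i=18 'c': node 11→12  emit P6@[16:18]
i=19 'a': node 12→2 (fail-walked)  emit P3@[19:19]
i=20 'c': node 2→3  emit P2@[19:20]
i=21 'a': node 3→4  emit P3@[21:21]
i=22 'b': node 4→5
i=23 'c': node 5→6  emit P0@[18:23]
i=24 'a': node 6→2 (fail-walked)  emit P3@[24:24]
i=25 'c': node 2→3  emit P2@[24:25]
i=26 'a': node 3→4  emit P3@[26:26]
i=27 'a': node 4→15 (fail-walked)  emit P3@[27:27]
i=28 'a': node 15→15 (fail-walked)  emit P3@[28:28]
i=29 'a': node 15→15 (fail-walked)  emit P3@[29:29]
i=30 'c': node 15→9 (fail-walked)  emit P2@[29:30]
i=31 'b': node 9→7 (fail-walked)  emit P1@[30:31]
i=32 'b': node 7→0 (fail-walked)
i=33 'b': node 0→0
i=34 'c': node 0→1
i=35 'b': node 1→7  emit P1@[34:35]
i=36 'c': node 7→20  emit P6@[34:36]
i=37 'a': node 20→2 (fail-walked)  emit P3@[37:37]
i=38 'c': node 2→3  emit P2@[37:38]
i=39 'a': node 3→4  emit P3@[39:39]
i=40 'b': node 4→5
i=41 'c': node 5→6  emit P0@[36:41]
i=42 'a': node 6→2 (fail-walked)  emit P3@[42:42]
i=43 'c': node 2→3  emit P2@[42:43]
i=44 'b': node 3→7 (fail-walked)  emit P1@[43:44]
i=45 'c': node 7→20  emit P6@[43:45]
i=46 'b': node 20→7 (fail-walked)  emit P1@[45:46]
i=47 'b': node 7→0 (fail-walked)
i=48 'b': node 0→0
i=49 'a': node 0→8  emit P3@[49:49]
i=50 'c': node 8→9  emit P2@[49:50]
i=51 'b': node 9→7 (fail-walked)  emit P1@[50:51]
i=52 'c': node 7→20  emit P6@[50:52]
i=53 'a': node 20→2 (fail-walked)  emit P3@[53:53]
i=54 'a': node 2→15 (fail-walked)  emit P3@[54:54]
i=55 'b': node 15→16
i=56 'b': node 16→17
i=57 'c': node 17→18
i=58 'b': node 18→19  emit P1@[57:58],P5@[53:58]
i=59 'c': node 19→20 (fail-walked)  emit P6@[57:59]
i=60 'c': node 20→10 (fail-walked)
i=61 'a': node 10→2 (fail-walked)  emit P3@[61:61]
i=62 'c': node 2→3  emit P2@[61:62]
i=63 'c': node 3→10 (fail-walked)
i=64 'c': node 10→10 (fail-walked)
i=65 'b': node 10→11  emit P1@[64:65]

Result: [[1,3],[2,2],[4,1],[5,6],[6,1],[7,6],[9,1],[10,6],[11,3],[12,2],[13,3],[15,0],[17,1],[18,6],[19,3],[20,2],[21,3],[23,0],[24,3],[25,2],[26,3],[27,3],[28,3],[29,3],[30,2],[31,1],[35,1],[36,6],[37,3],[38,2],[39,3],[41,0],[42,3],[43,2],[44,1],[45,6],[46,1],[49,3],[50,2],[51,1],[52,6],[53,3],[54,3],[58,1],[58,5],[59,6],[61,3],[62,2],[65,1]]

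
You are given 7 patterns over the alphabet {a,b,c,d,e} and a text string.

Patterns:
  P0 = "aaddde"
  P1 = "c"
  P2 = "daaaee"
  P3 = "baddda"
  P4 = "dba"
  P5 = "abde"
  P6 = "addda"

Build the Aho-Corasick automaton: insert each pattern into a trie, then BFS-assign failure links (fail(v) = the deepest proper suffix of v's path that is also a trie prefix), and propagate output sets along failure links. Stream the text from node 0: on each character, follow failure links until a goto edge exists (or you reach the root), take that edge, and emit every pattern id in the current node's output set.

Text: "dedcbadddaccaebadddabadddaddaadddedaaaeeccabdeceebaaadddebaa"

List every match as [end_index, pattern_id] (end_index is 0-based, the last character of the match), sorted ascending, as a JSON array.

Build automaton:
Trie nodes:
  n0 'ε': a→1 b→14 c→7 d→8
  n1 'a': a→2 b→22 d→25
  n2 'aa': d→3
  n3 'aad': d→4
  n4 'aadd': d→5
  n5 'aaddd': e→6
  n6 'aaddde': ·  ←P0
  n7 'c': ·  ←P1
  n8 'd': a→9 b→20
  n9 'da': a→10
  n10 'daa': a→11
  n11 'daaa': e→12
  n12 'daaae': e→13
  n13 'daaaee': ·  ←P2
  n14 'b': a→15
  n15 'ba': d→16
  n16 'bad': d→17
  n17 'badd': d→18
  n18 'baddd': a→19
  n19 'baddda': ·  ←P3
  n20 'db': a→21
  n21 'dba': ·  ←P4
  n22 'ab': d→23
  n23 'abd': e→24
  n24 'abde': ·  ←P5
  n25 'ad': d→26
  n26 'add': d→27
  n27 'addd': a→28
  n28 'addda': ·  ←P6

Failure links (BFS by depth):
  fail(1) 'a': from fail(0)=0 chase 'a': 0 ⇒ 0;  out=∅∪out(0)=∅
  fail(7) 'c': from fail(0)=0 chase 'c': 0 ⇒ 0;  out={1}∪out(0)={1}
  fail(8) 'd': from fail(0)=0 chase 'd': 0 ⇒ 0;  out=∅∪out(0)=∅
  fail(14) 'b': from fail(0)=0 chase 'b': 0 ⇒ 0;  out=∅∪out(0)=∅
  fail(2) 'aa': from fail(1)=0 chase 'a': 0 ⇒ 1;  out=∅∪out(1)=∅
  fail(9) 'da': from fail(8)=0 chase 'a': 0 ⇒ 1;  out=∅∪out(1)=∅
  fail(15) 'ba': from fail(14)=0 chase 'a': 0 ⇒ 1;  out=∅∪out(1)=∅
  fail(20) 'db': from fail(8)=0 chase 'b': 0 ⇒ 14;  out=∅∪out(14)=∅
  fail(22) 'ab': from fail(1)=0 chase 'b': 0 ⇒ 14;  out=∅∪out(14)=∅
  fail(25) 'ad': from fail(1)=0 chase 'd': 0 ⇒ 8;  out=∅∪out(8)=∅
  fail(3) 'aad': from fail(2)=1 chase 'd': 1 ⇒ 25;  out=∅∪out(25)=∅
  fail(10) 'daa': from fail(9)=1 chase 'a': 1 ⇒ 2;  out=∅∪out(2)=∅
  fail(16) 'bad': from fail(15)=1 chase 'd': 1 ⇒ 25;  out=∅∪out(25)=∅
  fail(21) 'dba': from fail(20)=14 chase 'a': 14 ⇒ 15;  out={4}∪out(15)={4}
  fail(23) 'abd': from fail(22)=14 chase 'd': 14→0 ⇒ 8;  out=∅∪out(8)=∅
  fail(26) 'add': from fail(25)=8 chase 'd': 8→0 ⇒ 8;  out=∅∪out(8)=∅
  fail(4) 'aadd': from fail(3)=25 chase 'd': 25 ⇒ 26;  out=∅∪out(26)=∅
  fail(11) 'daaa': from fail(10)=2 chase 'a': 2→1 ⇒ 2;  out=∅∪out(2)=∅
  fail(17) 'badd': from fail(16)=25 chase 'd': 25 ⇒ 26;  out=∅∪out(26)=∅
  fail(24) 'abde': from fail(23)=8 chase 'e': 8→0 ⇒ 0;  out={5}∪out(0)={5}
  fail(27) 'addd': from fail(26)=8 chase 'd': 8→0 ⇒ 8;  out=∅∪out(8)=∅
  fail(5) 'aaddd': from fail(4)=26 chase 'd': 26 ⇒ 27;  out=∅∪out(27)=∅
  fail(12) 'daaae': from fail(11)=2 chase 'e': 2→1→0 ⇒ 0;  out=∅∪out(0)=∅
  fail(18) 'baddd': from fail(17)=26 chase 'd': 26 ⇒ 27;  out=∅∪out(27)=∅
  fail(28) 'addda': from fail(27)=8 chase 'a': 8 ⇒ 9;  out={6}∪out(9)={6}
  fail(6) 'aaddde': from fail(5)=27 chase 'e': 27→8→0 ⇒ 0;  out={0}∪out(0)={0}
  fail(13) 'daaaee': from fail(12)=0 chase 'e': 0 ⇒ 0;  out={2}∪out(0)={2}
  fail(19) 'baddda': from fail(18)=27 chase 'a': 27 ⇒ 28;  out={3}∪out(28)={3,6}

Text stream:
[0] read 'd'  n0⇒n8
[1] read 'e'  n8⇒n0 ·f
[2] read 'd'  n0⇒n8
[3] read 'c'  n8⇒n7 ·f  ** P1@[3:3]
[4] read 'b'  n7⇒n14 ·f
[5] read 'a'  n14⇒n15
[6] read 'd'  n15⇒n16
[7] read 'd'  n16⇒n17
[8] read 'd'  n17⇒n18
[9] read 'a'  n18⇒n19  ** P3@[4:9],P6@[5:9]
[10] read 'c'  n19⇒n7 ·f  ** P1@[10:10]
[11] read 'c'  n7⇒n7 ·f  ** P1@[11:11]
[12] read 'a'  n7⇒n1 ·f
[13] read 'e'  n1⇒n0 ·f
[14] read 'b'  n0⇒n14
[15] read 'a'  n14⇒n15
[16] read 'd'  n15⇒n16
[17] read 'd'  n16⇒n17
[18] read 'd'  n17⇒n18
[19] read 'a'  n18⇒n19  ** P3@[14:19],P6@[15:19]
[20] read 'b'  n19⇒n22 ·f
[21] read 'a'  n22⇒n15 ·f
[22] read 'd'  n15⇒n16
[23] read 'd'  n16⇒n17
[24] read 'd'  n17⇒n18
[25] read 'a'  n18⇒n19  ** P3@[20:25],P6@[21:25]
[26] read 'd'  n19⇒n25 ·f
[27] read 'd'  n25⇒n26
[28] read 'a'  n26⇒n9 ·f
[29] read 'a'  n9⇒n10
[30] read 'd'  n10⇒n3 ·f
[31] read 'd'  n3⇒n4
[32] read 'd'  n4⇒n5
[33] read 'e'  n5⇒n6  ** P0@[28:33]
[34] read 'd'  n6⇒n8 ·f
[35] read 'a'  n8⇒n9
[36] read 'a'  n9⇒n10
[37] read 'a'  n10⇒n11
[38] read 'e'  n11⇒n12
[39] read 'e'  n12⇒n13  ** P2@[34:39]
[40] read 'c'  n13⇒n7 ·f  ** P1@[40:40]
[41] read 'c'  n7⇒n7 ·f  ** P1@[41:41]
[42] read 'a'  n7⇒n1 ·f
[43] read 'b'  n1⇒n22
[44] read 'd'  n22⇒n23
[45] read 'e'  n23⇒n24  ** P5@[42:45]
[46] read 'c'  n24⇒n7 ·f  ** P1@[46:46]
[47] read 'e'  n7⇒n0 ·f
[48] read 'e'  n0⇒n0
[49] read 'b'  n0⇒n14
[50] read 'a'  n14⇒n15
[51] read 'a'  n15⇒n2 ·f
[52] read 'a'  n2⇒n2 ·f
[53] read 'd'  n2⇒n3
[54] read 'd'  n3⇒n4
[55] read 'd'  n4⇒n5
[56] read 'e'  n5⇒n6  ** P0@[51:56]
[57] read 'b'  n6⇒n14 ·f
[58] read 'a'  n14⇒n15
[59] read 'a'  n15⇒n2 ·f

Matches: [[3,1],[9,3],[9,6],[10,1],[11,1],[19,3],[19,6],[25,3],[25,6],[33,0],[39,2],[40,1],[41,1],[45,5],[46,1],[56,0]]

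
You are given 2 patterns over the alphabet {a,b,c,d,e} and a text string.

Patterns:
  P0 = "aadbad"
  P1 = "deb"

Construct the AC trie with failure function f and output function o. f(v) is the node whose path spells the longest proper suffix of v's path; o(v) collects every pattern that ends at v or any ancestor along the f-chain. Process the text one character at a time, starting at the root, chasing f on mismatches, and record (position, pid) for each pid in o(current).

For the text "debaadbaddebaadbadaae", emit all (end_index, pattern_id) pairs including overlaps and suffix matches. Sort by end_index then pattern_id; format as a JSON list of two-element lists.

Build:
Trie nodes:
  0='ε' goto a→1 d→7
  1='a' goto a→2
  2='aa' goto d→3
  3='aad' goto b→4
  4='aadb' goto a→5
  5='aadba' goto d→6
  6='aadbad' goto ·  [P0 ends]
  7='d' goto e→8
  8='de' goto b→9
  9='deb' goto ·  [P1 ends]

Failure links (BFS by depth):
  fail(1) 'a': from fail(0)=0 chase 'a': 0 ⇒ 0;  out=∅∪out(0)=∅
  fail(7) 'd': from fail(0)=0 chase 'd': 0 ⇒ 0;  out=∅∪out(0)=∅
  fail(2) 'aa': from fail(1)=0 chase 'a': 0 ⇒ 1;  out=∅∪out(1)=∅
  fail(8) 'de': from fail(7)=0 chase 'e': 0 ⇒ 0;  out=∅∪out(0)=∅
  fail(3) 'aad': from fail(2)=1 chase 'd': 1→0 ⇒ 7;  out=∅∪out(7)=∅
  fail(9) 'deb': from fail(8)=0 chase 'b': 0 ⇒ 0;  out={1}∪out(0)={1}
  fail(4) 'aadb': from fail(3)=7 chase 'b': 7→0 ⇒ 0;  out=∅∪out(0)=∅
  fail(5) 'aadba': from fail(4)=0 chase 'a': 0 ⇒ 1;  out=∅∪out(1)=∅
  fail(6) 'aadbad': from fail(5)=1 chase 'd': 1→0 ⇒ 7;  out={0}∪out(7)={0}

Scan:
[0] read 'd'  n0⇒n7
[1] read 'e'  n7⇒n8
[2] read 'b'  n8⇒n9  ** P1@[0:2]
[3] read 'a'  n9⇒n1 (via fail)
[4] read 'a'  n1⇒n2
[5] read 'd'  n2⇒n3
[6] read 'b'  n3⇒n4
[7] read 'a'  n4⇒n5
[8] read 'd'  n5⇒n6  ** P0@[3:8]
[9] read 'd'  n6⇒n7 (via fail)
[10] read 'e'  n7⇒n8
[11] read 'b'  n8⇒n9  ** P1@[9:11]
[12] read 'a'  n9⇒n1 (via fail)
[13] read 'a'  n1⇒n2
[14] read 'd'  n2⇒n3
[15] read 'b'  n3⇒n4
[16] read 'a'  n4⇒n5
[17] read 'd'  n5⇒n6  ** P0@[12:17]
[18] read 'a'  n6⇒n1 (via fail)
[19] read 'a'  n1⇒n2
[20] read 'e'  n2⇒n0 (via fail)

Matches: [[2,1],[8,0],[11,1],[17,0]]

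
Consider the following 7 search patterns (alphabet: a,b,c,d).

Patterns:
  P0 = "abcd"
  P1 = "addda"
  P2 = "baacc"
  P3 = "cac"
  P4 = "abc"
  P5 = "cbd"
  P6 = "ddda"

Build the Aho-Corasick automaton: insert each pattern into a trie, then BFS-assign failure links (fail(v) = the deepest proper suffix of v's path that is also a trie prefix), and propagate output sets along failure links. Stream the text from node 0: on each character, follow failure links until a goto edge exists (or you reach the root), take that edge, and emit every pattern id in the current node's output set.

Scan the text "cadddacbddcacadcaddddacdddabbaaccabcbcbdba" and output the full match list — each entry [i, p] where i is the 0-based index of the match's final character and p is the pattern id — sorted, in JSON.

Construct AC machine:
Trie (insert patterns):
  0='ε' goto a→1 b→9 c→14 d→19
  1='a' goto b→2 d→5
  2='ab' goto c→3
  3='abc' goto d→4  [P4 ends]
  4='abcd' goto ·  [P0 ends]
  5='ad' goto d→6
  6='add' goto d→7
  7='addd' goto a→8
  8='addda' goto ·  [P1 ends]
  9='b' goto a→10
  10='ba' goto a→11
  11='baa' goto c→12
  12='baac' goto c→13
  13='baacc' goto ·  [P2 ends]
  14='c' goto a→15 b→17
  15='ca' goto c→16
  16='cac' goto ·  [P3 ends]
  17='cb' goto d→18
  18='cbd' goto ·  [P5 ends]
  19='d' goto d→20
  20='dd' goto d→21
  21='ddd' goto a→22
  22='ddda' goto ·  [P6 ends]

Failure links (BFS by depth):
  n1('a'): parent n0 fail=0; on 'a' 0 → fail=0;  out ∅∪∅=∅
  n9('b'): parent n0 fail=0; on 'b' 0 → fail=0;  out ∅∪∅=∅
  n14('c'): parent n0 fail=0; on 'c' 0 → fail=0;  out ∅∪∅=∅
  n19('d'): parent n0 fail=0; on 'd' 0 → fail=0;  out ∅∪∅=∅
  n2('ab'): parent n1 fail=0; on 'b' 0 → fail=9;  out ∅∪∅=∅
  n5('ad'): parent n1 fail=0; on 'd' 0 → fail=19;  out ∅∪∅=∅
  n10('ba'): parent n9 fail=0; on 'a' 0 → fail=1;  out ∅∪∅=∅
  n15('ca'): parent n14 fail=0; on 'a' 0 → fail=1;  out ∅∪∅=∅
  n17('cb'): parent n14 fail=0; on 'b' 0 → fail=9;  out ∅∪∅=∅
  n20('dd'): parent n19 fail=0; on 'd' 0 → fail=19;  out ∅∪∅=∅
  n3('abc'): parent n2 fail=9; on 'c' 9→0 → fail=14;  out {4}∪∅={4}
  n6('add'): parent n5 fail=19; on 'd' 19 → fail=20;  out ∅∪∅=∅
  n11('baa'): parent n10 fail=1; on 'a' 1→0 → fail=1;  out ∅∪∅=∅
  n16('cac'): parent n15 fail=1; on 'c' 1→0 → fail=14;  out {3}∪∅={3}
  n18('cbd'): parent n17 fail=9; on 'd' 9→0 → fail=19;  out {5}∪∅={5}
  n21('ddd'): parent n20 fail=19; on 'd' 19 → fail=20;  out ∅∪∅=∅
  n4('abcd'): parent n3 fail=14; on 'd' 14→0 → fail=19;  out {0}∪∅={0}
  n7('addd'): parent n6 fail=20; on 'd' 20 → fail=21;  out ∅∪∅=∅
  n12('baac'): parent n11 fail=1; on 'c' 1→0 → fail=14;  out ∅∪∅=∅
  n22('ddda'): parent n21 fail=20; on 'a' 20→19→0 → fail=1;  out {6}∪∅={6}
  n8('addda'): parent n7 fail=21; on 'a' 21 → fail=22;  out {1}∪{6}={1,6}
  n13('baacc'): parent n12 fail=14; on 'c' 14→0 → fail=14;  out {2}∪∅={2}

Run:
pos 0 'c': at 14
pos 1 'a': at 15
pos 2 'd': at 5 ·f
pos 3 'd': at 6
pos 4 'd': at 7
pos 5 'a': at 8  emit P1@[1:5],P6@[2:5]
pos 6 'c': at 14 ·f
pos 7 'b': at 17
pos 8 'd': at 18  emit P5@[6:8]
pos 9 'd': at 20 ·f
pos 10 'c': at 14 ·f
pos 11 'a': at 15
pos 12 'c': at 16  emit P3@[10:12]
pos 13 'a': at 15 ·f
pos 14 'd': at 5 ·f
pos 15 'c': at 14 ·f
pos 16 'a': at 15
pos 17 'd': at 5 ·f
pos 18 'd': at 6
pos 19 'd': at 7
pos 20 'd': at 21 ·f
pos 21 'a': at 22  emit P6@[18:21]
pos 22 'c': at 14 ·f
pos 23 'd': at 19 ·f
pos 24 'd': at 20
pos 25 'd': at 21
pos 26 'a': at 22  emit P6@[23:26]
pos 27 'b': at 2 ·f
pos 28 'b': at 9 ·f
pos 29 'a': at 10
pos 30 'a': at 11
pos 31 'c': at 12
pos 32 'c': at 13  emit P2@[28:32]
pos 33 'a': at 15 ·f
pos 34 'b': at 2 ·f
pos 35 'c': at 3  emit P4@[33:35]
pos 36 'b': at 17 ·f
pos 37 'c': at 14 ·f
pos 38 'b': at 17
pos 39 'd': at 18  emit P5@[37:39]
pos 40 'b': at 9 ·f
pos 41 'a': at 10

Result: [[5,1],[5,6],[8,5],[12,3],[21,6],[26,6],[32,2],[35,4],[39,5]]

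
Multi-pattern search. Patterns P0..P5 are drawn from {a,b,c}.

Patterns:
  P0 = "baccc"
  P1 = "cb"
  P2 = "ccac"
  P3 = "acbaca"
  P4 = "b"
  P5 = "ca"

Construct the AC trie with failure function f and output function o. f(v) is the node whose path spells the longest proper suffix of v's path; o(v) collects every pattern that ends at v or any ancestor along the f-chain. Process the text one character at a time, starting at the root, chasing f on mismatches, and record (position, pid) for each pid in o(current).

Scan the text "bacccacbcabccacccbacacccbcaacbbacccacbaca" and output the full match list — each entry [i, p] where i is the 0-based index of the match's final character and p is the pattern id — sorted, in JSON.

Build:
Trie nodes:
  n0 'ε': a→11 b→1 c→6
  n1 'b': a→2  ←P4
  n2 'ba': c→3
  n3 'bac': c→4
  n4 'bacc': c→5
  n5 'baccc': ·  ←P0
  n6 'c': a→17 b→7 c→8
  n7 'cb': ·  ←P1
  n8 'cc': a→9
  n9 'cca': c→10
  n10 'ccac': ·  ←P2
  n11 'a': c→12
  n12 'ac': b→13
  n13 'acb': a→14
  n14 'acba': c→15
  n15 'acbac': a→16
  n16 'acbaca': ·  ←P3
  n17 'ca': ·  ←P5

Failure links (BFS by depth):
  n1('b'): parent n0 fail=0; on 'b' 0 → fail=0;  out {4}∪∅={4}
  n6('c'): parent n0 fail=0; on 'c' 0 → fail=0;  out ∅∪∅=∅
  n11('a'): parent n0 fail=0; on 'a' 0 → fail=0;  out ∅∪∅=∅
  n2('ba'): parent n1 fail=0; on 'a' 0 → fail=11;  out ∅∪∅=∅
  n7('cb'): parent n6 fail=0; on 'b' 0 → fail=1;  out {1}∪{4}={1,4}
  n8('cc'): parent n6 fail=0; on 'c' 0 → fail=6;  out ∅∪∅=∅
  n12('ac'): parent n11 fail=0; on 'c' 0 → fail=6;  out ∅∪∅=∅
  n17('ca'): parent n6 fail=0; on 'a' 0 → fail=11;  out {5}∪∅={5}
  n3('bac'): parent n2 fail=11; on 'c' 11 → fail=12;  out ∅∪∅=∅
  n9('cca'): parent n8 fail=6; on 'a' 6 → fail=17;  out ∅∪{5}={5}
  n13('acb'): parent n12 fail=6; on 'b' 6 → fail=7;  out ∅∪{1,4}={1,4}
  n4('bacc'): parent n3 fail=12; on 'c' 12→6 → fail=8;  out ∅∪∅=∅
  n10('ccac'): parent n9 fail=17; on 'c' 17→11 → fail=12;  out {2}∪∅={2}
  n14('acba'): parent n13 fail=7; on 'a' 7→1 → fail=2;  out ∅∪∅=∅
  n5('baccc'): parent n4 fail=8; on 'c' 8→6 → fail=8;  out {0}∪∅={0}
  n15('acbac'): parent n14 fail=2; on 'c' 2 → fail=3;  out ∅∪∅=∅
  n16('acbaca'): parent n15 fail=3; on 'a' 3→12→6 → fail=17;  out {3}∪{5}={3,5}

Text stream:
pos 0 'b': at 1  emit P4@[0:0]
pos 1 'a': at 2
pos 2 'c': at 3
pos 3 'c': at 4
pos 4 'c': at 5  emit P0@[0:4]
pos 5 'a': at 9 ·f  emit P5@[4:5]
pos 6 'c': at 10  emit P2@[3:6]
pos 7 'b': at 13 ·f  emit P1@[6:7],P4@[7:7]
pos 8 'c': at 6 ·f
pos 9 'a': at 17  emit P5@[8:9]
pos 10 'b': at 1 ·f  emit P4@[10:10]
pos 11 'c': at 6 ·f
pos 12 'c': at 8
pos 13 'a': at 9  emit P5@[12:13]
pos 14 'c': at 10  emit P2@[11:14]
pos 15 'c': at 8 ·f
pos 16 'c': at 8 ·f
pos 17 'b': at 7 ·f  emit P1@[16:17],P4@[17:17]
pos 18 'a': at 2 ·f
pos 19 'c': at 3
pos 20 'a': at 17 ·f  emit P5@[19:20]
pos 21 'c': at 12 ·f
pos 22 'c': at 8 ·f
pos 23 'c': at 8 ·f
pos 24 'b': at 7 ·f  emit P1@[23:24],P4@[24:24]
pos 25 'c': at 6 ·f
pos 26 'a': at 17  emit P5@[25:26]
pos 27 'a': at 11 ·f
pos 28 'c': at 12
pos 29 'b': at 13  emit P1@[28:29],P4@[29:29]
pos 30 'b': at 1 ·f  emit P4@[30:30]
pos 31 'a': at 2
pos 32 'c': at 3
pos 33 'c': at 4
pos 34 'c': at 5  emit P0@[30:34]
pos 35 'a': at 9 ·f  emit P5@[34:35]
pos 36 'c': at 10  emit P2@[33:36]
pos 37 'b': at 13 ·f  emit P1@[36:37],P4@[37:37]
pos 38 'a': at 14
pos 39 'c': at 15
pos 40 'a': at 16  emit P3@[35:40],P5@[39:40]

All matches (sorted): [[0,4],[4,0],[5,5],[6,2],[7,1],[7,4],[9,5],[10,4],[13,5],[14,2],[17,1],[17,4],[20,5],[24,1],[24,4],[26,5],[29,1],[29,4],[30,4],[34,0],[35,5],[36,2],[37,1],[37,4],[40,3],[40,5]]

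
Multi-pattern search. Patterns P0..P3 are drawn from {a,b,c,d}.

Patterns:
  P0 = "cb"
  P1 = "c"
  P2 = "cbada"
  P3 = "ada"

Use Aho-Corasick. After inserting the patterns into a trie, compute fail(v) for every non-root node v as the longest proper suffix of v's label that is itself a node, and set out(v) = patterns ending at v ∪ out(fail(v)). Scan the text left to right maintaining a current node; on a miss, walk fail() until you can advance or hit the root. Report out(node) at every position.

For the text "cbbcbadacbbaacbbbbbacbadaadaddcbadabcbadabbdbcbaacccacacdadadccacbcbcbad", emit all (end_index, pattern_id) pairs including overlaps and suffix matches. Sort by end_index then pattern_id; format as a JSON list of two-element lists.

Build automaton:
Trie (insert patterns):
  n0 'ε': a→6 c→1
  n1 'c': b→2  ←P1
  n2 'cb': a→3  ←P0
  n3 'cba': d→4
  n4 'cbad': a→5
  n5 'cbada': ·  ←P2
  n6 'a': d→7
  n7 'ad': a→8
  n8 'ada': ·  ←P3

Failure links (BFS by depth):
  fail(1) 'c': from fail(0)=0 chase 'c': 0 ⇒ 0;  out={1}∪out(0)={1}
  fail(6) 'a': from fail(0)=0 chase 'a': 0 ⇒ 0;  out=∅∪out(0)=∅
  fail(2) 'cb': from fail(1)=0 chase 'b': 0 ⇒ 0;  out={0}∪out(0)={0}
  fail(7) 'ad': from fail(6)=0 chase 'd': 0 ⇒ 0;  out=∅∪out(0)=∅
  fail(3) 'cba': from fail(2)=0 chase 'a': 0 ⇒ 6;  out=∅∪out(6)=∅
  fail(8) 'ada': from fail(7)=0 chase 'a': 0 ⇒ 6;  out={3}∪out(6)={3}
  fail(4) 'cbad': from fail(3)=6 chase 'd': 6 ⇒ 7;  out=∅∪out(7)=∅
  fail(5) 'cbada': from fail(4)=7 chase 'a': 7 ⇒ 8;  out={2}∪out(8)={2,3}

Text stream:
[0] read 'c'  n0⇒n1  → match P1@[0:0]
[1] read 'b'  n1⇒n2  → match P0@[0:1]
[2] read 'b'  n2⇒n0 (fail-walked)
[3] read 'c'  n0⇒n1  → match P1@[3:3]
[4] read 'b'  n1⇒n2  → match P0@[3:4]
[5] read 'a'  n2⇒n3
[6] read 'd'  n3⇒n4
[7] read 'a'  n4⇒n5  → match P2@[3:7],P3@[5:7]
[8] read 'c'  n5⇒n1 (fail-walked)  → match P1@[8:8]
[9] read 'b'  n1⇒n2  → match P0@[8:9]
[10] read 'b'  n2⇒n0 (fail-walked)
[11] read 'a'  n0⇒n6
[12] read 'a'  n6⇒n6 (fail-walked)
[13] read 'c'  n6⇒n1 (fail-walked)  → match P1@[13:13]
[14] read 'b'  n1⇒n2  → match P0@[13:14]
[15] read 'b'  n2⇒n0 (fail-walked)
[16] read 'b'  n0⇒n0
[17] read 'b'  n0⇒n0
[18] read 'b'  n0⇒n0
[19] read 'a'  n0⇒n6
[20] read 'c'  n6⇒n1 (fail-walked)  → match P1@[20:20]
[21] read 'b'  n1⇒n2  → match P0@[20:21]
[22] read 'a'  n2⇒n3
[23] read 'd'  n3⇒n4
[24] read 'a'  n4⇒n5  → match P2@[20:24],P3@[22:24]
[25] read 'a'  n5⇒n6 (fail-walked)
[26] read 'd'  n6⇒n7
[27] read 'a'  n7⇒n8  → match P3@[25:27]
[28] read 'd'  n8⇒n7 (fail-walked)
[29] read 'd'  n7⇒n0 (fail-walked)
[30] read 'c'  n0⇒n1  → match P1@[30:30]
[31] read 'b'  n1⇒n2  → match P0@[30:31]
[32] read 'a'  n2⇒n3
[33] read 'd'  n3⇒n4
[34] read 'a'  n4⇒n5  → match P2@[30:34],P3@[32:34]
[35] read 'b'  n5⇒n0 (fail-walked)
[36] read 'c'  n0⇒n1  → match P1@[36:36]
[37] read 'b'  n1⇒n2  → match P0@[36:37]
[38] read 'a'  n2⇒n3
[39] read 'd'  n3⇒n4
[40] read 'a'  n4⇒n5  → match P2@[36:40],P3@[38:40]
[41] read 'b'  n5⇒n0 (fail-walked)
[42] read 'b'  n0⇒n0
[43] read 'd'  n0⇒n0
[44] read 'b'  n0⇒n0
[45] read 'c'  n0⇒n1  → match P1@[45:45]
[46] read 'b'  n1⇒n2  → match P0@[45:46]
[47] read 'a'  n2⇒n3
[48] read 'a'  n3⇒n6 (fail-walked)
[49] read 'c'  n6⇒n1 (fail-walked)  → match P1@[49:49]
[50] read 'c'  n1⇒n1 (fail-walked)  → match P1@[50:50]
[51] read 'c'  n1⇒n1 (fail-walked)  → match P1@[51:51]
[52] read 'a'  n1⇒n6 (fail-walked)
[53] read 'c'  n6⇒n1 (fail-walked)  → match P1@[53:53]
[54] read 'a'  n1⇒n6 (fail-walked)
[55] read 'c'  n6⇒n1 (fail-walked)  → match P1@[55:55]
[56] read 'd'  n1⇒n0 (fail-walked)
[57] read 'a'  n0⇒n6
[58] read 'd'  n6⇒n7
[59] read 'a'  n7⇒n8  → match P3@[57:59]
[60] read 'd'  n8⇒n7 (fail-walked)
[61] read 'c'  n7⇒n1 (fail-walked)  → match P1@[61:61]
[62] read 'c'  n1⇒n1 (fail-walked)  → match P1@[62:62]
[63] read 'a'  n1⇒n6 (fail-walked)
[64] read 'c'  n6⇒n1 (fail-walked)  → match P1@[64:64]
[65] read 'b'  n1⇒n2  → match P0@[64:65]
[66] read 'c'  n2⇒n1 (fail-walked)  → match P1@[66:66]
[67] read 'b'  n1⇒n2  → match P0@[66:67]
[68] read 'c'  n2⇒n1 (fail-walked)  → match P1@[68:68]
[69] read 'b'  n1⇒n2  → match P0@[68:69]
[70] read 'a'  n2⇒n3
[71] read 'd'  n3⇒n4

Matches: [[0,1],[1,0],[3,1],[4,0],[7,2],[7,3],[8,1],[9,0],[13,1],[14,0],[20,1],[21,0],[24,2],[24,3],[27,3],[30,1],[31,0],[34,2],[34,3],[36,1],[37,0],[40,2],[40,3],[45,1],[46,0],[49,1],[50,1],[51,1],[53,1],[55,1],[59,3],[61,1],[62,1],[64,1],[65,0],[66,1],[67,0],[68,1],[69,0]]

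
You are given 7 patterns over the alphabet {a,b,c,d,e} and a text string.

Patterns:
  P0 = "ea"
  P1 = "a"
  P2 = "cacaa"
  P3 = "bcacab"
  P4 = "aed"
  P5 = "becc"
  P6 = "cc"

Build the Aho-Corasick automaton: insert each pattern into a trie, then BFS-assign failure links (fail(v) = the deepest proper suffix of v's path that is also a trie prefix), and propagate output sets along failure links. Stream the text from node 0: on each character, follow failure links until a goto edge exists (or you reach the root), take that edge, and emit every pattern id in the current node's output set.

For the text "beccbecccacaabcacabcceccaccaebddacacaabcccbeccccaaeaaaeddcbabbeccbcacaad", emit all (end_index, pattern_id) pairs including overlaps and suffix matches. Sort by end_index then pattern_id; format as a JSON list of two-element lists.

Construct AC machine:
Trie nodes:
  n0 'ε': a→3 b→9 c→4 e→1
  n1 'e': a→2
  n2 'ea': ·  ←P0
  n3 'a': e→15  ←P1
  n4 'c': a→5 c→20
  n5 'ca': c→6
  n6 'cac': a→7
  n7 'caca': a→8
  n8 'cacaa': ·  ←P2
  n9 'b': c→10 e→17
  n10 'bc': a→11
  n11 'bca': c→12
  n12 'bcac': a→13
  n13 'bcaca': b→14
  n14 'bcacab': ·  ←P3
  n15 'ae': d→16
  n16 'aed': ·  ←P4
  n17 'be': c→18
  n18 'bec': c→19
  n19 'becc': ·  ←P5
  n20 'cc': ·  ←P6

BFS fail/out derivation:
  fail(1) 'e': from fail(0)=0 chase 'e': 0 ⇒ 0;  out=∅∪out(0)=∅
  fail(3) 'a': from fail(0)=0 chase 'a': 0 ⇒ 0;  out={1}∪out(0)={1}
  fail(4) 'c': from fail(0)=0 chase 'c': 0 ⇒ 0;  out=∅∪out(0)=∅
  fail(9) 'b': from fail(0)=0 chase 'b': 0 ⇒ 0;  out=∅∪out(0)=∅
  fail(2) 'ea': from fail(1)=0 chase 'a': 0 ⇒ 3;  out={0}∪out(3)={0,1}
  fail(5) 'ca': from fail(4)=0 chase 'a': 0 ⇒ 3;  out=∅∪out(3)={1}
  fail(10) 'bc': from fail(9)=0 chase 'c': 0 ⇒ 4;  out=∅∪out(4)=∅
  fail(15) 'ae': from fail(3)=0 chase 'e': 0 ⇒ 1;  out=∅∪out(1)=∅
  fail(17) 'be': from fail(9)=0 chase 'e': 0 ⇒ 1;  out=∅∪out(1)=∅
  fail(20) 'cc': from fail(4)=0 chase 'c': 0 ⇒ 4;  out={6}∪out(4)={6}
  fail(6) 'cac': from fail(5)=3 chase 'c': 3→0 ⇒ 4;  out=∅∪out(4)=∅
  fail(11) 'bca': from fail(10)=4 chase 'a': 4 ⇒ 5;  out=∅∪out(5)={1}
  fail(16) 'aed': from fail(15)=1 chase 'd': 1→0 ⇒ 0;  out={4}∪out(0)={4}
  fail(18) 'bec': from fail(17)=1 chase 'c': 1→0 ⇒ 4;  out=∅∪out(4)=∅
  fail(7) 'caca': from fail(6)=4 chase 'a': 4 ⇒ 5;  out=∅∪out(5)={1}
  fail(12) 'bcac': from fail(11)=5 chase 'c': 5 ⇒ 6;  out=∅∪out(6)=∅
  fail(19) 'becc': from fail(18)=4 chase 'c': 4 ⇒ 20;  out={5}∪out(20)={5,6}
  fail(8) 'cacaa': from fail(7)=5 chase 'a': 5→3→0 ⇒ 3;  out={2}∪out(3)={1,2}
  fail(13) 'bcaca': from fail(12)=6 chase 'a': 6 ⇒ 7;  out=∅∪out(7)={1}
  fail(14) 'bcacab': from fail(13)=7 chase 'b': 7→5→3→0 ⇒ 9;  out={3}∪out(9)={3}

Text stream:
[0] read 'b'  n0⇒n9
[1] read 'e'  n9⇒n17
[2] read 'c'  n17⇒n18
[3] read 'c'  n18⇒n19  emit P5@[0:3],P6@[2:3]
[4] read 'b'  n19⇒n9 (fail-walked)
[5] read 'e'  n9⇒n17
[6] read 'c'  n17⇒n18
[7] read 'c'  n18⇒n19  emit P5@[4:7],P6@[6:7]
[8] read 'c'  n19⇒n20 (fail-walked)  emit P6@[7:8]
[9] read 'a'  n20⇒n5 (fail-walked)  emit P1@[9:9]
[10] read 'c'  n5⇒n6
[11] read 'a'  n6⇒n7  emit P1@[11:11]
[12] read 'a'  n7⇒n8  emit P1@[12:12],P2@[8:12]
[13] read 'b'  n8⇒n9 (fail-walked)
[14] read 'c'  n9⇒n10
[15] read 'a'  n10⇒n11  emit P1@[15:15]
[16] read 'c'  n11⇒n12
[17] read 'a'  n12⇒n13  emit P1@[17:17]
[18] read 'b'  n13⇒n14  emit P3@[13:18]
[19] read 'c'  n14⇒n10 (fail-walked)
[20] read 'c'  n10⇒n20 (fail-walked)  emit P6@[19:20]
[21] read 'e'  n20⇒n1 (fail-walked)
[22] read 'c'  n1⇒n4 (fail-walked)
[23] read 'c'  n4⇒n20  emit P6@[22:23]
[24] read 'a'  n20⇒n5 (fail-walked)  emit P1@[24:24]
[25] read 'c'  n5⇒n6
[26] read 'c'  n6⇒n20 (fail-walked)  emit P6@[25:26]
[27] read 'a'  n20⇒n5 (fail-walked)  emit P1@[27:27]
[28] read 'e'  n5⇒n15 (fail-walked)
[29] read 'b'  n15⇒n9 (fail-walked)
[30] read 'd'  n9⇒n0 (fail-walked)
[31] read 'd'  n0⇒n0
[32] read 'a'  n0⇒n3  emit P1@[32:32]
[33] read 'c'  n3⇒n4 (fail-walked)
[34] read 'a'  n4⇒n5  emit P1@[34:34]
[35] read 'c'  n5⇒n6
[36] read 'a'  n6⇒n7  emit P1@[36:36]
[37] read 'a'  n7⇒n8  emit P1@[37:37],P2@[33:37]
[38] read 'b'  n8⇒n9 (fail-walked)
[39] read 'c'  n9⇒n10
[40] read 'c'  n10⇒n20 (fail-walked)  emit P6@[39:40]
[41] read 'c'  n20⇒n20 (fail-walked)  emit P6@[40:41]
[42] read 'b'  n20⇒n9 (fail-walked)
[43] read 'e'  n9⇒n17
[44] read 'c'  n17⇒n18
[45] read 'c'  n18⇒n19  emit P5@[42:45],P6@[44:45]
[46] read 'c'  n19⇒n20 (fail-walked)  emit P6@[45:46]
[47] read 'c'  n20⇒n20 (fail-walked)  emit P6@[46:47]
[48] read 'a'  n20⇒n5 (fail-walked)  emit P1@[48:48]
[49] read 'a'  n5⇒n3 (fail-walked)  emit P1@[49:49]
[50] read 'e'  n3⇒n15
[51] read 'a'  n15⇒n2 (fail-walked)  emit P0@[50:51],P1@[51:51]
[52] read 'a'  n2⇒n3 (fail-walked)  emit P1@[52:52]
[53] read 'a'  n3⇒n3 (fail-walked)  emit P1@[53:53]
[54] read 'e'  n3⇒n15
[55] read 'd'  n15⇒n16  emit P4@[53:55]
[56] read 'd'  n16⇒n0 (fail-walked)
[57] read 'c'  n0⇒n4
[58] read 'b'  n4⇒n9 (fail-walked)
[59] read 'a'  n9⇒n3 (fail-walked)  emit P1@[59:59]
[60] read 'b'  n3⇒n9 (fail-walked)
[61] read 'b'  n9⇒n9 (fail-walked)
[62] read 'e'  n9⇒n17
[63] read 'c'  n17⇒n18
[64] read 'c'  n18⇒n19  emit P5@[61:64],P6@[63:64]
[65] read 'b'  n19⇒n9 (fail-walked)
[66] read 'c'  n9⇒n10
[67] read 'a'  n10⇒n11  emit P1@[67:67]
[68] read 'c'  n11⇒n12
[69] read 'a'  n12⇒n13  emit P1@[69:69]
[70] read 'a'  n13⇒n8 (fail-walked)  emit P1@[70:70],P2@[66:70]
[71] read 'd'  n8⇒n0 (fail-walked)

Matches: [[3,5],[3,6],[7,5],[7,6],[8,6],[9,1],[11,1],[12,1],[12,2],[15,1],[17,1],[18,3],[20,6],[23,6],[24,1],[26,6],[27,1],[32,1],[34,1],[36,1],[37,1],[37,2],[40,6],[41,6],[45,5],[45,6],[46,6],[47,6],[48,1],[49,1],[51,0],[51,1],[52,1],[53,1],[55,4],[59,1],[64,5],[64,6],[67,1],[69,1],[70,1],[70,2]]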